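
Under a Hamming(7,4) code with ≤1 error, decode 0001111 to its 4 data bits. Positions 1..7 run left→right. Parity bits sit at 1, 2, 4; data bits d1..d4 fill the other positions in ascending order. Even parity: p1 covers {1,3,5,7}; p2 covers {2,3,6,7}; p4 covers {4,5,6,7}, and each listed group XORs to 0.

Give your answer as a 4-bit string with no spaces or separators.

0111

s1 (pos 1,3,5,7): 0⊕0⊕1⊕1 = 0
s2 (pos 2,3,6,7): 0⊕0⊕1⊕1 = 0
s4 (pos 4,5,6,7): 1⊕1⊕1⊕1 = 0
Syndrome s4…s1 = 000 → no error.
Read data bits from positions 3,5,6,7: 0111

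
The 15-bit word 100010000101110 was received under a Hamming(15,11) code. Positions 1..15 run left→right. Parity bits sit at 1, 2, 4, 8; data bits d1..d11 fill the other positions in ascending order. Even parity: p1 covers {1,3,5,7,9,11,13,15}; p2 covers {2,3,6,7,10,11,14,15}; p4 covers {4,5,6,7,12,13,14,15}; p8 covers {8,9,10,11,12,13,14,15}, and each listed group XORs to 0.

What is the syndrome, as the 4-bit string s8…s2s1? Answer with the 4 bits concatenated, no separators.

s1 (pos 1,3,5,7,9,11,13,15): 1⊕0⊕1⊕0⊕0⊕0⊕1⊕0 = 1
s2 (pos 2,3,6,7,10,11,14,15): 0⊕0⊕0⊕0⊕1⊕0⊕1⊕0 = 0
s4 (pos 4,5,6,7,12,13,14,15): 0⊕1⊕0⊕0⊕1⊕1⊕1⊕0 = 0
s8 (pos 8,9,10,11,12,13,14,15): 0⊕0⊕1⊕0⊕1⊕1⊕1⊕0 = 0
Syndrome s8…s1 = 0001 → error at position 1.

0001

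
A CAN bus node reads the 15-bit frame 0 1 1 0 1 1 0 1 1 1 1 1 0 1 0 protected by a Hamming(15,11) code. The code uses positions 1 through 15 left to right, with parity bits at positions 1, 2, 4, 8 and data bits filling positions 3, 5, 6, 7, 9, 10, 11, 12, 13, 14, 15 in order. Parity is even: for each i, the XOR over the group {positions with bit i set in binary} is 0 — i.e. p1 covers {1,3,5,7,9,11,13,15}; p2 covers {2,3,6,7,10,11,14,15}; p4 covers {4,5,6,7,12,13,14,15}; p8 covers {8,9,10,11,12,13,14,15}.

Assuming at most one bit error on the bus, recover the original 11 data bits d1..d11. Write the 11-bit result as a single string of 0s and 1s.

s1 (pos 1,3,5,7,9,11,13,15): 0⊕1⊕1⊕0⊕1⊕1⊕0⊕0 = 0
s2 (pos 2,3,6,7,10,11,14,15): 1⊕1⊕1⊕0⊕1⊕1⊕1⊕0 = 0
s4 (pos 4,5,6,7,12,13,14,15): 0⊕1⊕1⊕0⊕1⊕0⊕1⊕0 = 0
s8 (pos 8,9,10,11,12,13,14,15): 1⊕1⊕1⊕1⊕1⊕0⊕1⊕0 = 0
Syndrome s8…s1 = 0000 → no error.
Read data bits from positions 3,5,6,7,9,10,11,12,13,14,15: 11101111010

11101111010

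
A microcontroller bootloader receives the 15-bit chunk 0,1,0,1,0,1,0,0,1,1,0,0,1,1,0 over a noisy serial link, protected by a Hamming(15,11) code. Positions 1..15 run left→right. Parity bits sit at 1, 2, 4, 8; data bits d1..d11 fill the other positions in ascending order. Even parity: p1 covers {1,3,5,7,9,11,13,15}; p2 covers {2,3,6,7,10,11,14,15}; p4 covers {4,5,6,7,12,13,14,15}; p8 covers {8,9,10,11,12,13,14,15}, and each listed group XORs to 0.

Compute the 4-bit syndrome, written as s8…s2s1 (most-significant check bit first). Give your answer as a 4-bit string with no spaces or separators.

0000

s1 (pos 1,3,5,7,9,11,13,15): 0⊕0⊕0⊕0⊕1⊕0⊕1⊕0 = 0
s2 (pos 2,3,6,7,10,11,14,15): 1⊕0⊕1⊕0⊕1⊕0⊕1⊕0 = 0
s4 (pos 4,5,6,7,12,13,14,15): 1⊕0⊕1⊕0⊕0⊕1⊕1⊕0 = 0
s8 (pos 8,9,10,11,12,13,14,15): 0⊕1⊕1⊕0⊕0⊕1⊕1⊕0 = 0
Syndrome s8…s1 = 0000 → no error.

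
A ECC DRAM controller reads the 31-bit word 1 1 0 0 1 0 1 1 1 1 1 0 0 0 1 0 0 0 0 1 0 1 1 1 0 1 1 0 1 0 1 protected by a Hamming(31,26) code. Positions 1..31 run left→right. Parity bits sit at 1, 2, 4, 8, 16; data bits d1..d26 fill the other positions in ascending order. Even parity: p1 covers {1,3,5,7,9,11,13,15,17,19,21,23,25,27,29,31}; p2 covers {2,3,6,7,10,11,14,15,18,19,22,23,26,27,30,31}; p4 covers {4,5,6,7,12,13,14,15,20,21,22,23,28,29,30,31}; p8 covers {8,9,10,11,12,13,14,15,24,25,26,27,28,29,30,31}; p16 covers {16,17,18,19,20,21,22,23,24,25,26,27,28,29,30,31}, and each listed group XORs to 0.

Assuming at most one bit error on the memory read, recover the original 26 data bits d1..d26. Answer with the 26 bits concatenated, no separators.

01011110001000101110110101

s1 (pos 1,3,5,7,9,11,13,15,17,19,21,23,25,27,29,31): 1⊕0⊕1⊕1⊕1⊕1⊕0⊕1⊕0⊕0⊕0⊕1⊕0⊕1⊕1⊕1 = 0
s2 (pos 2,3,6,7,10,11,14,15,18,19,22,23,26,27,30,31): 1⊕0⊕0⊕1⊕1⊕1⊕0⊕1⊕0⊕0⊕1⊕1⊕1⊕1⊕0⊕1 = 0
s4 (pos 4,5,6,7,12,13,14,15,20,21,22,23,28,29,30,31): 0⊕1⊕0⊕1⊕0⊕0⊕0⊕1⊕1⊕0⊕1⊕1⊕0⊕1⊕0⊕1 = 0
s8 (pos 8,9,10,11,12,13,14,15,24,25,26,27,28,29,30,31): 1⊕1⊕1⊕1⊕0⊕0⊕0⊕1⊕1⊕0⊕1⊕1⊕0⊕1⊕0⊕1 = 0
s16 (pos 16,17,18,19,20,21,22,23,24,25,26,27,28,29,30,31): 0⊕0⊕0⊕0⊕1⊕0⊕1⊕1⊕1⊕0⊕1⊕1⊕0⊕1⊕0⊕1 = 0
Syndrome s16…s1 = 00000 → no error.
Read data bits from positions 3,5,6,7,9,10,11,12,13,14,15,17,18,19,20,21,22,23,24,25,26,27,28,29,30,31: 01011110001000101110110101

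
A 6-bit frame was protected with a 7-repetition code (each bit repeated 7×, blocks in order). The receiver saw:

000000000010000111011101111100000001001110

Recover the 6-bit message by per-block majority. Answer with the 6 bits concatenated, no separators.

Block 1 (0000000): 0 ones → 0
Block 2 (0001000): 1 one → 0
Block 3 (0111011): 5 ones → 1
Block 4 (1011111): 6 ones → 1
Block 5 (0000000): 0 ones → 0
Block 6 (1001110): 4 ones → 1

001101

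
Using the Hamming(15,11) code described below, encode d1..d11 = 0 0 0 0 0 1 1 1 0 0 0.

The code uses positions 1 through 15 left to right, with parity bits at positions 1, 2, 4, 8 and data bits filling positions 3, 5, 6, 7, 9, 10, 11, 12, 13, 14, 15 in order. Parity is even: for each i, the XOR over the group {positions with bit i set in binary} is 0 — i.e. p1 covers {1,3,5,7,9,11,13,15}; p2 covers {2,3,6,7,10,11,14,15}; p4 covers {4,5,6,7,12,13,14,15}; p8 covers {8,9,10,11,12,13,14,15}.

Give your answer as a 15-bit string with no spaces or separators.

Place data at non-parity positions: p1 p2 0 p4 0 0 0 p8 0 1 1 1 0 0 0
p1 (pos 1,3,5,7,9,11,13,15): XOR of data positions = 0⊕0⊕0⊕0⊕1⊕0⊕0 = 1
p2 (pos 2,3,6,7,10,11,14,15): XOR of data positions = 0⊕0⊕0⊕1⊕1⊕0⊕0 = 0
p4 (pos 4,5,6,7,12,13,14,15): XOR of data positions = 0⊕0⊕0⊕1⊕0⊕0⊕0 = 1
p8 (pos 8,9,10,11,12,13,14,15): XOR of data positions = 0⊕1⊕1⊕1⊕0⊕0⊕0 = 1
Codeword: 100100010111000

100100010111000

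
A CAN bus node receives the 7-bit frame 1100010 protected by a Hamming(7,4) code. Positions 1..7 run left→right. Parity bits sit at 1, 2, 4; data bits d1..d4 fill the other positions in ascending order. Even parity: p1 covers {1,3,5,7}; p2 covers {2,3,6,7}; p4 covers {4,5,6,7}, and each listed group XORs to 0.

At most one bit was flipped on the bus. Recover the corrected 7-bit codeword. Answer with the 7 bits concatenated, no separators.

s1 (pos 1,3,5,7): 1⊕0⊕0⊕0 = 1
s2 (pos 2,3,6,7): 1⊕0⊕1⊕0 = 0
s4 (pos 4,5,6,7): 0⊕0⊕1⊕0 = 1
Syndrome s4…s1 = 101 → error at position 5.
Flip position 5: 1100010 → 1100110

1100110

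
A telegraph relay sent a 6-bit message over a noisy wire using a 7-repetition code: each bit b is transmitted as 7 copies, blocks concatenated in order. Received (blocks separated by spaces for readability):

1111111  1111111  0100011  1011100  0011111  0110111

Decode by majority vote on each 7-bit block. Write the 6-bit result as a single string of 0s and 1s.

Block 1 (1111111): 7 ones → 1
Block 2 (1111111): 7 ones → 1
Block 3 (0100011): 3 ones → 0
Block 4 (1011100): 4 ones → 1
Block 5 (0011111): 5 ones → 1
Block 6 (0110111): 5 ones → 1

110111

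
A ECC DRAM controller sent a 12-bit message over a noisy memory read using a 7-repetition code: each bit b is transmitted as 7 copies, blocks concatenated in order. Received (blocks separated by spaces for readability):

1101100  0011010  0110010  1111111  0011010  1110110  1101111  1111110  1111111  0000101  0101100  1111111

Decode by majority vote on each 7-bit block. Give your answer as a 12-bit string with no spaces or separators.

Block 1 (1101100): 4 ones → 1
Block 2 (0011010): 3 ones → 0
Block 3 (0110010): 3 ones → 0
Block 4 (1111111): 7 ones → 1
Block 5 (0011010): 3 ones → 0
Block 6 (1110110): 5 ones → 1
Block 7 (1101111): 6 ones → 1
Block 8 (1111110): 6 ones → 1
Block 9 (1111111): 7 ones → 1
Block 10 (0000101): 2 ones → 0
Block 11 (0101100): 3 ones → 0
Block 12 (1111111): 7 ones → 1

100101111001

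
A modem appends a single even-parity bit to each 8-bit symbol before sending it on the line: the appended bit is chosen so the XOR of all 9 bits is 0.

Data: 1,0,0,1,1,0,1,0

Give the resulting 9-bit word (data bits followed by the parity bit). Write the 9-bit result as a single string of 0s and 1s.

100110100

XOR of the 8 data bits: 1⊕0⊕0⊕1⊕1⊕0⊕1⊕0 = 0
Parity bit = 0 (so all 9 bits XOR to 0).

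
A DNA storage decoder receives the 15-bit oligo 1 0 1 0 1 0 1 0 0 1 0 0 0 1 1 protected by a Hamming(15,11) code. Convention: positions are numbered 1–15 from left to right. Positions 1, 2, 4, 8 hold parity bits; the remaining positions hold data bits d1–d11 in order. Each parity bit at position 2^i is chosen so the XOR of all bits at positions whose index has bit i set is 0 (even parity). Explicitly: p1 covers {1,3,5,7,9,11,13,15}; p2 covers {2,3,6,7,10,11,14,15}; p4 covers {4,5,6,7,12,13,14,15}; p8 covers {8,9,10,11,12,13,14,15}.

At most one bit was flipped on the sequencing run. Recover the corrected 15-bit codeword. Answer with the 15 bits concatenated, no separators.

s1 (pos 1,3,5,7,9,11,13,15): 1⊕1⊕1⊕1⊕0⊕0⊕0⊕1 = 1
s2 (pos 2,3,6,7,10,11,14,15): 0⊕1⊕0⊕1⊕1⊕0⊕1⊕1 = 1
s4 (pos 4,5,6,7,12,13,14,15): 0⊕1⊕0⊕1⊕0⊕0⊕1⊕1 = 0
s8 (pos 8,9,10,11,12,13,14,15): 0⊕0⊕1⊕0⊕0⊕0⊕1⊕1 = 1
Syndrome s8…s1 = 1011 → error at position 11.
Flip position 11: 101010100100011 → 101010100110011

101010100110011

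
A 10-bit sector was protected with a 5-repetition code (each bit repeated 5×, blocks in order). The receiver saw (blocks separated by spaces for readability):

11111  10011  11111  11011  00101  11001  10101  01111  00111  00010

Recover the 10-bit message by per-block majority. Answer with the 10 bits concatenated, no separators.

Block 1 (11111): 5 ones → 1
Block 2 (10011): 3 ones → 1
Block 3 (11111): 5 ones → 1
Block 4 (11011): 4 ones → 1
Block 5 (00101): 2 ones → 0
Block 6 (11001): 3 ones → 1
Block 7 (10101): 3 ones → 1
Block 8 (01111): 4 ones → 1
Block 9 (00111): 3 ones → 1
Block 10 (00010): 1 one → 0

1111011110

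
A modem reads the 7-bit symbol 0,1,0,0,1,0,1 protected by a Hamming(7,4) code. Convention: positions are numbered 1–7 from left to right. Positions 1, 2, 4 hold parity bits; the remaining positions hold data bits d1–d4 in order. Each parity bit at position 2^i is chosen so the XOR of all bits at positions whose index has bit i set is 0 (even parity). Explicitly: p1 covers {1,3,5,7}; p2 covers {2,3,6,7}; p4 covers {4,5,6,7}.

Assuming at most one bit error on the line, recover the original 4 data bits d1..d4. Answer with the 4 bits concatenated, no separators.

0101

s1 (pos 1,3,5,7): 0⊕0⊕1⊕1 = 0
s2 (pos 2,3,6,7): 1⊕0⊕0⊕1 = 0
s4 (pos 4,5,6,7): 0⊕1⊕0⊕1 = 0
Syndrome s4…s1 = 000 → no error.
Read data bits from positions 3,5,6,7: 0101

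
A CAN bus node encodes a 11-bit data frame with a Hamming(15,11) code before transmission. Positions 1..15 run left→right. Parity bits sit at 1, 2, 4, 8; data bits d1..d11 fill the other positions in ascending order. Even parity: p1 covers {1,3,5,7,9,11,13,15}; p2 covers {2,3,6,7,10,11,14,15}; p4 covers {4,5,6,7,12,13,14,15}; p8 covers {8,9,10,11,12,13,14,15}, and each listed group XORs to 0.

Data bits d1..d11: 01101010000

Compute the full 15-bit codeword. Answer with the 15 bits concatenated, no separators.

100011001010000

Place data at non-parity positions: p1 p2 0 p4 1 1 0 p8 1 0 1 0 0 0 0
p1 (pos 1,3,5,7,9,11,13,15): XOR of data positions = 0⊕1⊕0⊕1⊕1⊕0⊕0 = 1
p2 (pos 2,3,6,7,10,11,14,15): XOR of data positions = 0⊕1⊕0⊕0⊕1⊕0⊕0 = 0
p4 (pos 4,5,6,7,12,13,14,15): XOR of data positions = 1⊕1⊕0⊕0⊕0⊕0⊕0 = 0
p8 (pos 8,9,10,11,12,13,14,15): XOR of data positions = 1⊕0⊕1⊕0⊕0⊕0⊕0 = 0
Codeword: 100011001010000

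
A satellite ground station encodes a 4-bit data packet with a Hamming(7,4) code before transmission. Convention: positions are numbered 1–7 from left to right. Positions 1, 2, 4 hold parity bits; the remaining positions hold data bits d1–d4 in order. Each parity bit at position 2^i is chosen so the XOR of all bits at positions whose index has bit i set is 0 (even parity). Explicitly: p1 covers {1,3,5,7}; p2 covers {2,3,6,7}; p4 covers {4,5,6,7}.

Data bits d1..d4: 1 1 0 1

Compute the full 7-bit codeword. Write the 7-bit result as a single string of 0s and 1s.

Place data at non-parity positions: p1 p2 1 p4 1 0 1
p1 (pos 1,3,5,7): XOR of data positions = 1⊕1⊕1 = 1
p2 (pos 2,3,6,7): XOR of data positions = 1⊕0⊕1 = 0
p4 (pos 4,5,6,7): XOR of data positions = 1⊕0⊕1 = 0
Codeword: 1010101

1010101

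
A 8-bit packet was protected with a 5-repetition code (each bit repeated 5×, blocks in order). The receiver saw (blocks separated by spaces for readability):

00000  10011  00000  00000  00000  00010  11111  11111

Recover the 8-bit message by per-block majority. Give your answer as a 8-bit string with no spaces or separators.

01000011

Block 1 (00000): 0 ones → 0
Block 2 (10011): 3 ones → 1
Block 3 (00000): 0 ones → 0
Block 4 (00000): 0 ones → 0
Block 5 (00000): 0 ones → 0
Block 6 (00010): 1 one → 0
Block 7 (11111): 5 ones → 1
Block 8 (11111): 5 ones → 1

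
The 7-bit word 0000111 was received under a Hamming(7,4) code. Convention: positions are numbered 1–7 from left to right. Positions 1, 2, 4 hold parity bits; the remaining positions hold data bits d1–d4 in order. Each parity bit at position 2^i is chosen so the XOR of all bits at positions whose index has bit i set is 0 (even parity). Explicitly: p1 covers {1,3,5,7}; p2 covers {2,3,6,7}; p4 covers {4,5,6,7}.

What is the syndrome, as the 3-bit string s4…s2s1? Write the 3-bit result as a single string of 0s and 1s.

s1 (pos 1,3,5,7): 0⊕0⊕1⊕1 = 0
s2 (pos 2,3,6,7): 0⊕0⊕1⊕1 = 0
s4 (pos 4,5,6,7): 0⊕1⊕1⊕1 = 1
Syndrome s4…s1 = 100 → error at position 4.

100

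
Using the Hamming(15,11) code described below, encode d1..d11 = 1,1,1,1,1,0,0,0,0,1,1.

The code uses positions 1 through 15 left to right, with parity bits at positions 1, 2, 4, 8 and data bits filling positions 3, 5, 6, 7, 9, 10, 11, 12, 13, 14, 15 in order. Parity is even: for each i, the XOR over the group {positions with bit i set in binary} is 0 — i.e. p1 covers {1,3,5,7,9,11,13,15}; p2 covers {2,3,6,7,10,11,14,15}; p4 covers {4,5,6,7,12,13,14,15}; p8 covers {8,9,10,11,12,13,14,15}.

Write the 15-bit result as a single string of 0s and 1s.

Place data at non-parity positions: p1 p2 1 p4 1 1 1 p8 1 0 0 0 0 1 1
p1 (pos 1,3,5,7,9,11,13,15): XOR of data positions = 1⊕1⊕1⊕1⊕0⊕0⊕1 = 1
p2 (pos 2,3,6,7,10,11,14,15): XOR of data positions = 1⊕1⊕1⊕0⊕0⊕1⊕1 = 1
p4 (pos 4,5,6,7,12,13,14,15): XOR of data positions = 1⊕1⊕1⊕0⊕0⊕1⊕1 = 1
p8 (pos 8,9,10,11,12,13,14,15): XOR of data positions = 1⊕0⊕0⊕0⊕0⊕1⊕1 = 1
Codeword: 111111111000011

111111111000011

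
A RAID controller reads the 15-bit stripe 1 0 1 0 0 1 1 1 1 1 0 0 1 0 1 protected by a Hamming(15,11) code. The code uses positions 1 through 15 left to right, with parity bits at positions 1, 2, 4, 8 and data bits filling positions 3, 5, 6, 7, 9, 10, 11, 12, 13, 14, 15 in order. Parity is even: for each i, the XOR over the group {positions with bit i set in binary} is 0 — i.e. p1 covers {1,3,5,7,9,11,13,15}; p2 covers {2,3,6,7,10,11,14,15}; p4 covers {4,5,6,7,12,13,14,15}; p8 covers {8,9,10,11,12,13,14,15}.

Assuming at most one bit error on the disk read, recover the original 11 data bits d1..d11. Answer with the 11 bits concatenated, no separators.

s1 (pos 1,3,5,7,9,11,13,15): 1⊕1⊕0⊕1⊕1⊕0⊕1⊕1 = 0
s2 (pos 2,3,6,7,10,11,14,15): 0⊕1⊕1⊕1⊕1⊕0⊕0⊕1 = 1
s4 (pos 4,5,6,7,12,13,14,15): 0⊕0⊕1⊕1⊕0⊕1⊕0⊕1 = 0
s8 (pos 8,9,10,11,12,13,14,15): 1⊕1⊕1⊕0⊕0⊕1⊕0⊕1 = 1
Syndrome s8…s1 = 1010 → error at position 10.
Flip position 10: 101001111100101 → 101001111000101
Read data bits from positions 3,5,6,7,9,10,11,12,13,14,15: 10111000101

10111000101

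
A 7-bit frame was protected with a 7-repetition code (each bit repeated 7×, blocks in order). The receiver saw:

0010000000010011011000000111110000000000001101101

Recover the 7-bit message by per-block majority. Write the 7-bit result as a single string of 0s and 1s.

0010001

Block 1 (0010000): 1 one → 0
Block 2 (0000100): 1 one → 0
Block 3 (1101100): 4 ones → 1
Block 4 (0000111): 3 ones → 0
Block 5 (1100000): 2 ones → 0
Block 6 (0000000): 0 ones → 0
Block 7 (1101101): 5 ones → 1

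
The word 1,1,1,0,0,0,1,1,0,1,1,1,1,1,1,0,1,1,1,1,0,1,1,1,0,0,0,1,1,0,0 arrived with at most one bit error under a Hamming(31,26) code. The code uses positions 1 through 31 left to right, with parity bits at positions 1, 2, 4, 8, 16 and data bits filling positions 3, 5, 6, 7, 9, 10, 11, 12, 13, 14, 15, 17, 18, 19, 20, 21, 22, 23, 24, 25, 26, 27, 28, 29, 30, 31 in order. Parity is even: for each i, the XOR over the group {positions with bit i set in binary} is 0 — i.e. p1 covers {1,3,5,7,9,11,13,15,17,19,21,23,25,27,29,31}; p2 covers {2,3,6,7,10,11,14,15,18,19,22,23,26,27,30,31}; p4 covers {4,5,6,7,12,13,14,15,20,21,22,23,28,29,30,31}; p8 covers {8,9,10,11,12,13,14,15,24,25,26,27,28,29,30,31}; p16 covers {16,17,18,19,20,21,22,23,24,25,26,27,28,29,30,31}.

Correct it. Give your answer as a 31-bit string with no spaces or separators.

s1 (pos 1,3,5,7,9,11,13,15,17,19,21,23,25,27,29,31): 1⊕1⊕0⊕1⊕0⊕1⊕1⊕1⊕1⊕1⊕0⊕1⊕0⊕0⊕1⊕0 = 0
s2 (pos 2,3,6,7,10,11,14,15,18,19,22,23,26,27,30,31): 1⊕1⊕0⊕1⊕1⊕1⊕1⊕1⊕1⊕1⊕1⊕1⊕0⊕0⊕0⊕0 = 1
s4 (pos 4,5,6,7,12,13,14,15,20,21,22,23,28,29,30,31): 0⊕0⊕0⊕1⊕1⊕1⊕1⊕1⊕1⊕0⊕1⊕1⊕1⊕1⊕0⊕0 = 0
s8 (pos 8,9,10,11,12,13,14,15,24,25,26,27,28,29,30,31): 1⊕0⊕1⊕1⊕1⊕1⊕1⊕1⊕1⊕0⊕0⊕0⊕1⊕1⊕0⊕0 = 0
s16 (pos 16,17,18,19,20,21,22,23,24,25,26,27,28,29,30,31): 0⊕1⊕1⊕1⊕1⊕0⊕1⊕1⊕1⊕0⊕0⊕0⊕1⊕1⊕0⊕0 = 1
Syndrome s16…s1 = 10010 → error at position 18.
Flip position 18: 1110001101111110111101110001100 → 1110001101111110101101110001100

1110001101111110101101110001100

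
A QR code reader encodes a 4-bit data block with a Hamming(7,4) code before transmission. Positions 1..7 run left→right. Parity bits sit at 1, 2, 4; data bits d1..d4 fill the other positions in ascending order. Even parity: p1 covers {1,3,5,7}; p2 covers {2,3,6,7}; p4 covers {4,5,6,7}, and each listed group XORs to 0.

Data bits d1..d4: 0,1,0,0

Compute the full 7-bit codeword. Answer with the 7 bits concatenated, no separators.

Place data at non-parity positions: p1 p2 0 p4 1 0 0
p1 (pos 1,3,5,7): XOR of data positions = 0⊕1⊕0 = 1
p2 (pos 2,3,6,7): XOR of data positions = 0⊕0⊕0 = 0
p4 (pos 4,5,6,7): XOR of data positions = 1⊕0⊕0 = 1
Codeword: 1001100

1001100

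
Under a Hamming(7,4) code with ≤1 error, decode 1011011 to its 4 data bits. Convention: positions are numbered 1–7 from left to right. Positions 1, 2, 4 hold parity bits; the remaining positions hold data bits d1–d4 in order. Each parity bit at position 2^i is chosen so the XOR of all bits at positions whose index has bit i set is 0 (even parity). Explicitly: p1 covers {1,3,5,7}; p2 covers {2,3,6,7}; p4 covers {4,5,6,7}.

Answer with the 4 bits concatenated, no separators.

s1 (pos 1,3,5,7): 1⊕1⊕0⊕1 = 1
s2 (pos 2,3,6,7): 0⊕1⊕1⊕1 = 1
s4 (pos 4,5,6,7): 1⊕0⊕1⊕1 = 1
Syndrome s4…s1 = 111 → error at position 7.
Flip position 7: 1011011 → 1011010
Read data bits from positions 3,5,6,7: 1010

1010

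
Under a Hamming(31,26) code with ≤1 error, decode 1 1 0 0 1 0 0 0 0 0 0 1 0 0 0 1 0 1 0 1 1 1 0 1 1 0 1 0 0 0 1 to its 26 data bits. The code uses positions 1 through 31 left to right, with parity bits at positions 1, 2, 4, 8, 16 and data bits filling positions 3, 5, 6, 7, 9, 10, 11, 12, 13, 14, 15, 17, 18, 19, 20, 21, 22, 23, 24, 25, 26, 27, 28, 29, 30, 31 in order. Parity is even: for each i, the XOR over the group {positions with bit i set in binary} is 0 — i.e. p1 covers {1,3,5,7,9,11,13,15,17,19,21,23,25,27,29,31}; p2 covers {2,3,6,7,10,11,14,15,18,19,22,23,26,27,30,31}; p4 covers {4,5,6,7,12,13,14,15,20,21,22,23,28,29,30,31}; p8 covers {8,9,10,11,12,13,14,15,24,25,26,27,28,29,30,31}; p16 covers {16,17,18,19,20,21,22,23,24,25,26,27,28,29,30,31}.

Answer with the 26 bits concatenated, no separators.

s1 (pos 1,3,5,7,9,11,13,15,17,19,21,23,25,27,29,31): 1⊕0⊕1⊕0⊕0⊕0⊕0⊕0⊕0⊕0⊕1⊕0⊕1⊕1⊕0⊕1 = 0
s2 (pos 2,3,6,7,10,11,14,15,18,19,22,23,26,27,30,31): 1⊕0⊕0⊕0⊕0⊕0⊕0⊕0⊕1⊕0⊕1⊕0⊕0⊕1⊕0⊕1 = 1
s4 (pos 4,5,6,7,12,13,14,15,20,21,22,23,28,29,30,31): 0⊕1⊕0⊕0⊕1⊕0⊕0⊕0⊕1⊕1⊕1⊕0⊕0⊕0⊕0⊕1 = 0
s8 (pos 8,9,10,11,12,13,14,15,24,25,26,27,28,29,30,31): 0⊕0⊕0⊕0⊕1⊕0⊕0⊕0⊕1⊕1⊕0⊕1⊕0⊕0⊕0⊕1 = 1
s16 (pos 16,17,18,19,20,21,22,23,24,25,26,27,28,29,30,31): 1⊕0⊕1⊕0⊕1⊕1⊕1⊕0⊕1⊕1⊕0⊕1⊕0⊕0⊕0⊕1 = 1
Syndrome s16…s1 = 11010 → error at position 26.
Flip position 26: 1100100000010001010111011010001 → 1100100000010001010111011110001
Read data bits from positions 3,5,6,7,9,10,11,12,13,14,15,17,18,19,20,21,22,23,24,25,26,27,28,29,30,31: 01000001000010111011110001

01000001000010111011110001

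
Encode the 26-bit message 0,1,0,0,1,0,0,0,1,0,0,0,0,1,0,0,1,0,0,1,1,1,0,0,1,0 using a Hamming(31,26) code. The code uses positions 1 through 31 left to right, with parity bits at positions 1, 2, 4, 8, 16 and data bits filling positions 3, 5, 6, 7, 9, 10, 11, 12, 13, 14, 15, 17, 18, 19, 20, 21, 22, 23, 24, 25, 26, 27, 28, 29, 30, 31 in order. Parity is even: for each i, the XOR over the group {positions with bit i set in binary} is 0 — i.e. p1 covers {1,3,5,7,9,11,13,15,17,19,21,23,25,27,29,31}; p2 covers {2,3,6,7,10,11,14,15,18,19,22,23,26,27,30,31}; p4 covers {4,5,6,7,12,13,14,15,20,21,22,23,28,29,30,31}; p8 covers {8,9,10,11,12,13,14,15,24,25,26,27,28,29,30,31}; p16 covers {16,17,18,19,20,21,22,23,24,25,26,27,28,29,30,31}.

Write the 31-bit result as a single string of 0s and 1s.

0100100010001000001001001110010

Place data at non-parity positions: p1 p2 0 p4 1 0 0 p8 1 0 0 0 1 0 0 p16 0 0 1 0 0 1 0 0 1 1 1 0 0 1 0
p1 (pos 1,3,5,7,9,11,13,15,17,19,21,23,25,27,29,31): XOR of data positions = 0⊕1⊕0⊕1⊕0⊕1⊕0⊕0⊕1⊕0⊕0⊕1⊕1⊕0⊕0 = 0
p2 (pos 2,3,6,7,10,11,14,15,18,19,22,23,26,27,30,31): XOR of data positions = 0⊕0⊕0⊕0⊕0⊕0⊕0⊕0⊕1⊕1⊕0⊕1⊕1⊕1⊕0 = 1
p4 (pos 4,5,6,7,12,13,14,15,20,21,22,23,28,29,30,31): XOR of data positions = 1⊕0⊕0⊕0⊕1⊕0⊕0⊕0⊕0⊕1⊕0⊕0⊕0⊕1⊕0 = 0
p8 (pos 8,9,10,11,12,13,14,15,24,25,26,27,28,29,30,31): XOR of data positions = 1⊕0⊕0⊕0⊕1⊕0⊕0⊕0⊕1⊕1⊕1⊕0⊕0⊕1⊕0 = 0
p16 (pos 16,17,18,19,20,21,22,23,24,25,26,27,28,29,30,31): XOR of data positions = 0⊕0⊕1⊕0⊕0⊕1⊕0⊕0⊕1⊕1⊕1⊕0⊕0⊕1⊕0 = 0
Codeword: 0100100010001000001001001110010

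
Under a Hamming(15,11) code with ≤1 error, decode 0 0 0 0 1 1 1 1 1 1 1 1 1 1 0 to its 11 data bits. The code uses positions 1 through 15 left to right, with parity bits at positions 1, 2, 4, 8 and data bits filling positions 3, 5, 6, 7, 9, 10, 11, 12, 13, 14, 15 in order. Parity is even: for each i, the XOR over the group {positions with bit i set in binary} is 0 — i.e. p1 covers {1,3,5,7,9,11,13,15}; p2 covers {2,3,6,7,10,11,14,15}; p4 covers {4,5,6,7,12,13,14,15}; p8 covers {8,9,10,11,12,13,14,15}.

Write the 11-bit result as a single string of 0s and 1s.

s1 (pos 1,3,5,7,9,11,13,15): 0⊕0⊕1⊕1⊕1⊕1⊕1⊕0 = 1
s2 (pos 2,3,6,7,10,11,14,15): 0⊕0⊕1⊕1⊕1⊕1⊕1⊕0 = 1
s4 (pos 4,5,6,7,12,13,14,15): 0⊕1⊕1⊕1⊕1⊕1⊕1⊕0 = 0
s8 (pos 8,9,10,11,12,13,14,15): 1⊕1⊕1⊕1⊕1⊕1⊕1⊕0 = 1
Syndrome s8…s1 = 1011 → error at position 11.
Flip position 11: 000011111111110 → 000011111101110
Read data bits from positions 3,5,6,7,9,10,11,12,13,14,15: 01111101110

01111101110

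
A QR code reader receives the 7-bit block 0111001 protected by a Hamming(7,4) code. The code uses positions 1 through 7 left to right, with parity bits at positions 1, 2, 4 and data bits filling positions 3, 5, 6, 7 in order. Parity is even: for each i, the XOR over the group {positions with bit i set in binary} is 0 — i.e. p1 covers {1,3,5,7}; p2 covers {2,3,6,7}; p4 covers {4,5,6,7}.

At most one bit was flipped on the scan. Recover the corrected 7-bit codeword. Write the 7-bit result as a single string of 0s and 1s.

0011001

s1 (pos 1,3,5,7): 0⊕1⊕0⊕1 = 0
s2 (pos 2,3,6,7): 1⊕1⊕0⊕1 = 1
s4 (pos 4,5,6,7): 1⊕0⊕0⊕1 = 0
Syndrome s4…s1 = 010 → error at position 2.
Flip position 2: 0111001 → 0011001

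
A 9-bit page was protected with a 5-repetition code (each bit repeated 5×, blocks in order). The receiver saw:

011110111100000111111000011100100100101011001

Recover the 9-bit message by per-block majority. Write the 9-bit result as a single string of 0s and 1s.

Block 1 (01111): 4 ones → 1
Block 2 (01111): 4 ones → 1
Block 3 (00000): 0 ones → 0
Block 4 (11111): 5 ones → 1
Block 5 (10000): 1 one → 0
Block 6 (11100): 3 ones → 1
Block 7 (10010): 2 ones → 0
Block 8 (01010): 2 ones → 0
Block 9 (11001): 3 ones → 1

110101001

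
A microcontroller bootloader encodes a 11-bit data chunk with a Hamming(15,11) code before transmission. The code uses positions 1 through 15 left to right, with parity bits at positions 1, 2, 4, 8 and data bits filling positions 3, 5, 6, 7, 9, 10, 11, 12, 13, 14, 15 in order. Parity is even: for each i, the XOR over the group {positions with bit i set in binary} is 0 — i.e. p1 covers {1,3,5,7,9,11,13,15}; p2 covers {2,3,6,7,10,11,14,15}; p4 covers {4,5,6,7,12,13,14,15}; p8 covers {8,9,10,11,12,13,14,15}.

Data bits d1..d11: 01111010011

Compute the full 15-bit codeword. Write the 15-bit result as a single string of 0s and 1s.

Place data at non-parity positions: p1 p2 0 p4 1 1 1 p8 1 0 1 0 0 1 1
p1 (pos 1,3,5,7,9,11,13,15): XOR of data positions = 0⊕1⊕1⊕1⊕1⊕0⊕1 = 1
p2 (pos 2,3,6,7,10,11,14,15): XOR of data positions = 0⊕1⊕1⊕0⊕1⊕1⊕1 = 1
p4 (pos 4,5,6,7,12,13,14,15): XOR of data positions = 1⊕1⊕1⊕0⊕0⊕1⊕1 = 1
p8 (pos 8,9,10,11,12,13,14,15): XOR of data positions = 1⊕0⊕1⊕0⊕0⊕1⊕1 = 0
Codeword: 110111101010011

110111101010011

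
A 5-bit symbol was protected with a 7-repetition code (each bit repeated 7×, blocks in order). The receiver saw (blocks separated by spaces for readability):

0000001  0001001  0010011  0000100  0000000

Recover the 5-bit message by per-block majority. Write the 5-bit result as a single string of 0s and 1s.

00000

Block 1 (0000001): 1 one → 0
Block 2 (0001001): 2 ones → 0
Block 3 (0010011): 3 ones → 0
Block 4 (0000100): 1 one → 0
Block 5 (0000000): 0 ones → 0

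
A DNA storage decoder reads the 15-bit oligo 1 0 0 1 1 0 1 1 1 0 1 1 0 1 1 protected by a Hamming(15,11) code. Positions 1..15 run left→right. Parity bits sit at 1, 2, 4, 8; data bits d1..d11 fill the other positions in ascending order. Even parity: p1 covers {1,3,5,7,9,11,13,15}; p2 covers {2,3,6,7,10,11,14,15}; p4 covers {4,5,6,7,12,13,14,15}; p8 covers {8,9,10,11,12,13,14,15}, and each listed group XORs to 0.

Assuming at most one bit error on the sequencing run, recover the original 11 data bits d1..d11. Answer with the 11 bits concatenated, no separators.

01011011011

s1 (pos 1,3,5,7,9,11,13,15): 1⊕0⊕1⊕1⊕1⊕1⊕0⊕1 = 0
s2 (pos 2,3,6,7,10,11,14,15): 0⊕0⊕0⊕1⊕0⊕1⊕1⊕1 = 0
s4 (pos 4,5,6,7,12,13,14,15): 1⊕1⊕0⊕1⊕1⊕0⊕1⊕1 = 0
s8 (pos 8,9,10,11,12,13,14,15): 1⊕1⊕0⊕1⊕1⊕0⊕1⊕1 = 0
Syndrome s8…s1 = 0000 → no error.
Read data bits from positions 3,5,6,7,9,10,11,12,13,14,15: 01011011011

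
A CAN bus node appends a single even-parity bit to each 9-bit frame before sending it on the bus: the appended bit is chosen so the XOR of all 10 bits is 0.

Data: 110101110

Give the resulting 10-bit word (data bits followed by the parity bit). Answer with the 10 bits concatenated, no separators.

1101011100

XOR of the 9 data bits: 1⊕1⊕0⊕1⊕0⊕1⊕1⊕1⊕0 = 0
Parity bit = 0 (so all 10 bits XOR to 0).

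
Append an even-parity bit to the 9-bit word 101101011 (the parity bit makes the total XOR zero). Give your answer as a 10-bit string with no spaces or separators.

1011010110

XOR of the 9 data bits: 1⊕0⊕1⊕1⊕0⊕1⊕0⊕1⊕1 = 0
Parity bit = 0 (so all 10 bits XOR to 0).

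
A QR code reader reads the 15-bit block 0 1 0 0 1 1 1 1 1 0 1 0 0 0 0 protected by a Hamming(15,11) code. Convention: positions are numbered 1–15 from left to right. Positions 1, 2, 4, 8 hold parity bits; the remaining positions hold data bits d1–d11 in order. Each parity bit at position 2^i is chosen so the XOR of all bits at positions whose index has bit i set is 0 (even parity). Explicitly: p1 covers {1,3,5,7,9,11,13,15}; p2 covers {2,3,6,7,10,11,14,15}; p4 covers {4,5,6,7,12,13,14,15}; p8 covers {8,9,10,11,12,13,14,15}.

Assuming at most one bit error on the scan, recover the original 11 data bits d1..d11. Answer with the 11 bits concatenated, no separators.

01111011000

s1 (pos 1,3,5,7,9,11,13,15): 0⊕0⊕1⊕1⊕1⊕1⊕0⊕0 = 0
s2 (pos 2,3,6,7,10,11,14,15): 1⊕0⊕1⊕1⊕0⊕1⊕0⊕0 = 0
s4 (pos 4,5,6,7,12,13,14,15): 0⊕1⊕1⊕1⊕0⊕0⊕0⊕0 = 1
s8 (pos 8,9,10,11,12,13,14,15): 1⊕1⊕0⊕1⊕0⊕0⊕0⊕0 = 1
Syndrome s8…s1 = 1100 → error at position 12.
Flip position 12: 010011111010000 → 010011111011000
Read data bits from positions 3,5,6,7,9,10,11,12,13,14,15: 01111011000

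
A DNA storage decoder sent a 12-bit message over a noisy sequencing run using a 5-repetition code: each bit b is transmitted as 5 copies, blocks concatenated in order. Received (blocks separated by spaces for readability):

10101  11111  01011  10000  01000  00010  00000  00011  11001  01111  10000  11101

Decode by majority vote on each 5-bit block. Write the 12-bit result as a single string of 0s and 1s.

Block 1 (10101): 3 ones → 1
Block 2 (11111): 5 ones → 1
Block 3 (01011): 3 ones → 1
Block 4 (10000): 1 one → 0
Block 5 (01000): 1 one → 0
Block 6 (00010): 1 one → 0
Block 7 (00000): 0 ones → 0
Block 8 (00011): 2 ones → 0
Block 9 (11001): 3 ones → 1
Block 10 (01111): 4 ones → 1
Block 11 (10000): 1 one → 0
Block 12 (11101): 4 ones → 1

111000001101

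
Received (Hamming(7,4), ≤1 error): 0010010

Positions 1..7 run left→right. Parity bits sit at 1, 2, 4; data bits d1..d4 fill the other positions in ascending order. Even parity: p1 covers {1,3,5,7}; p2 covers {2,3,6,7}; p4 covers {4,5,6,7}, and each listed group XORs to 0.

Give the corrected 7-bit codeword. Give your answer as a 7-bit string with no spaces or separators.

0010110

s1 (pos 1,3,5,7): 0⊕1⊕0⊕0 = 1
s2 (pos 2,3,6,7): 0⊕1⊕1⊕0 = 0
s4 (pos 4,5,6,7): 0⊕0⊕1⊕0 = 1
Syndrome s4…s1 = 101 → error at position 5.
Flip position 5: 0010010 → 0010110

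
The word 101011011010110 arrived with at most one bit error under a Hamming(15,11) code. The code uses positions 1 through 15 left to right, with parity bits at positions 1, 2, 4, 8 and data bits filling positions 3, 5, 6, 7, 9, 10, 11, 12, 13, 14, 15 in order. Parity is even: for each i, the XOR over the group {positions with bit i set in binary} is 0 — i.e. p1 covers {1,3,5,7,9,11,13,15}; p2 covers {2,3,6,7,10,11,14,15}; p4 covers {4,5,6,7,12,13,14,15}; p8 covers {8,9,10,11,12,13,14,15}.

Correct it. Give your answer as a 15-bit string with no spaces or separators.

101011001010110

s1 (pos 1,3,5,7,9,11,13,15): 1⊕1⊕1⊕0⊕1⊕1⊕1⊕0 = 0
s2 (pos 2,3,6,7,10,11,14,15): 0⊕1⊕1⊕0⊕0⊕1⊕1⊕0 = 0
s4 (pos 4,5,6,7,12,13,14,15): 0⊕1⊕1⊕0⊕0⊕1⊕1⊕0 = 0
s8 (pos 8,9,10,11,12,13,14,15): 1⊕1⊕0⊕1⊕0⊕1⊕1⊕0 = 1
Syndrome s8…s1 = 1000 → error at position 8.
Flip position 8: 101011011010110 → 101011001010110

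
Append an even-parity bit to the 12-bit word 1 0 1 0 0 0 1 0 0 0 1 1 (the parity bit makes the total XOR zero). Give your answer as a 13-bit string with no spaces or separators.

1010001000111

XOR of the 12 data bits: 1⊕0⊕1⊕0⊕0⊕0⊕1⊕0⊕0⊕0⊕1⊕1 = 1
Parity bit = 1 (so all 13 bits XOR to 0).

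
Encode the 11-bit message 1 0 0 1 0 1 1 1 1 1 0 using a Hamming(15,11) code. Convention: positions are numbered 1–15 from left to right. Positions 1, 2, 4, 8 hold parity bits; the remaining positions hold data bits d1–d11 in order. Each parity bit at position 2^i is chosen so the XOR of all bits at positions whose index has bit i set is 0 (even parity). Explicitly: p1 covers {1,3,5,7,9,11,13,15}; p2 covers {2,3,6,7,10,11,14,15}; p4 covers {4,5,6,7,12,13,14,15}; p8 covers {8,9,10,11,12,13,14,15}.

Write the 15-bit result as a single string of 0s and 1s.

Place data at non-parity positions: p1 p2 1 p4 0 0 1 p8 0 1 1 1 1 1 0
p1 (pos 1,3,5,7,9,11,13,15): XOR of data positions = 1⊕0⊕1⊕0⊕1⊕1⊕0 = 0
p2 (pos 2,3,6,7,10,11,14,15): XOR of data positions = 1⊕0⊕1⊕1⊕1⊕1⊕0 = 1
p4 (pos 4,5,6,7,12,13,14,15): XOR of data positions = 0⊕0⊕1⊕1⊕1⊕1⊕0 = 0
p8 (pos 8,9,10,11,12,13,14,15): XOR of data positions = 0⊕1⊕1⊕1⊕1⊕1⊕0 = 1
Codeword: 011000110111110

011000110111110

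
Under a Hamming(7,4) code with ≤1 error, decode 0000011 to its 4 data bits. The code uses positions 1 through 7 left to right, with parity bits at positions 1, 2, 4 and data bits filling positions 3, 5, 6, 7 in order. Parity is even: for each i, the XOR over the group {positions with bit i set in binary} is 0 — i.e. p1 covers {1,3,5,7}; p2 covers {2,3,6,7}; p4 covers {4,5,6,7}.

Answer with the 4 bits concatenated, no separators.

s1 (pos 1,3,5,7): 0⊕0⊕0⊕1 = 1
s2 (pos 2,3,6,7): 0⊕0⊕1⊕1 = 0
s4 (pos 4,5,6,7): 0⊕0⊕1⊕1 = 0
Syndrome s4…s1 = 001 → error at position 1.
Flip position 1: 0000011 → 1000011
Read data bits from positions 3,5,6,7: 0011

0011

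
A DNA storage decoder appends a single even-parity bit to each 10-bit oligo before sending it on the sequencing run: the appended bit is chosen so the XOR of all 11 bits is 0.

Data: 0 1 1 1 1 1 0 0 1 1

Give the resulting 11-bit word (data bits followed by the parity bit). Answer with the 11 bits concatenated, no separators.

01111100111

XOR of the 10 data bits: 0⊕1⊕1⊕1⊕1⊕1⊕0⊕0⊕1⊕1 = 1
Parity bit = 1 (so all 11 bits XOR to 0).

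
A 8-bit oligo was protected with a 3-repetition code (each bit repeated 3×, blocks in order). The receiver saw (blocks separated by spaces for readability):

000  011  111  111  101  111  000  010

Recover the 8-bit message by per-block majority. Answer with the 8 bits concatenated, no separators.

01111100

Block 1 (000): 0 ones → 0
Block 2 (011): 2 ones → 1
Block 3 (111): 3 ones → 1
Block 4 (111): 3 ones → 1
Block 5 (101): 2 ones → 1
Block 6 (111): 3 ones → 1
Block 7 (000): 0 ones → 0
Block 8 (010): 1 one → 0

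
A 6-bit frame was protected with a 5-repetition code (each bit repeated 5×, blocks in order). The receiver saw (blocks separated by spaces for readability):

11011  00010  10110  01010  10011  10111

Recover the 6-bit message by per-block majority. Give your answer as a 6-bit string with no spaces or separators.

Block 1 (11011): 4 ones → 1
Block 2 (00010): 1 one → 0
Block 3 (10110): 3 ones → 1
Block 4 (01010): 2 ones → 0
Block 5 (10011): 3 ones → 1
Block 6 (10111): 4 ones → 1

101011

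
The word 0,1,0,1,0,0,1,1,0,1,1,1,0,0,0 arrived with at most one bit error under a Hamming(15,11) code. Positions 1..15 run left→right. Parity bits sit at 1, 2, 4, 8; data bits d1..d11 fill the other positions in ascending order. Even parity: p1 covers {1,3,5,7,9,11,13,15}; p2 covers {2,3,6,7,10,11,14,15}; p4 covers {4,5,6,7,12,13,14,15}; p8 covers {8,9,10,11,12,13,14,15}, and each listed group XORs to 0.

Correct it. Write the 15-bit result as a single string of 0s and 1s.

010000110111000

s1 (pos 1,3,5,7,9,11,13,15): 0⊕0⊕0⊕1⊕0⊕1⊕0⊕0 = 0
s2 (pos 2,3,6,7,10,11,14,15): 1⊕0⊕0⊕1⊕1⊕1⊕0⊕0 = 0
s4 (pos 4,5,6,7,12,13,14,15): 1⊕0⊕0⊕1⊕1⊕0⊕0⊕0 = 1
s8 (pos 8,9,10,11,12,13,14,15): 1⊕0⊕1⊕1⊕1⊕0⊕0⊕0 = 0
Syndrome s8…s1 = 0100 → error at position 4.
Flip position 4: 010100110111000 → 010000110111000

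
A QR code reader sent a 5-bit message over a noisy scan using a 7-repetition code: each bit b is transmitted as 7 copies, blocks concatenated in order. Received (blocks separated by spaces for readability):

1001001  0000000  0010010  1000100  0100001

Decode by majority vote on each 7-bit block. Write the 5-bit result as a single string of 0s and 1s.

Block 1 (1001001): 3 ones → 0
Block 2 (0000000): 0 ones → 0
Block 3 (0010010): 2 ones → 0
Block 4 (1000100): 2 ones → 0
Block 5 (0100001): 2 ones → 0

00000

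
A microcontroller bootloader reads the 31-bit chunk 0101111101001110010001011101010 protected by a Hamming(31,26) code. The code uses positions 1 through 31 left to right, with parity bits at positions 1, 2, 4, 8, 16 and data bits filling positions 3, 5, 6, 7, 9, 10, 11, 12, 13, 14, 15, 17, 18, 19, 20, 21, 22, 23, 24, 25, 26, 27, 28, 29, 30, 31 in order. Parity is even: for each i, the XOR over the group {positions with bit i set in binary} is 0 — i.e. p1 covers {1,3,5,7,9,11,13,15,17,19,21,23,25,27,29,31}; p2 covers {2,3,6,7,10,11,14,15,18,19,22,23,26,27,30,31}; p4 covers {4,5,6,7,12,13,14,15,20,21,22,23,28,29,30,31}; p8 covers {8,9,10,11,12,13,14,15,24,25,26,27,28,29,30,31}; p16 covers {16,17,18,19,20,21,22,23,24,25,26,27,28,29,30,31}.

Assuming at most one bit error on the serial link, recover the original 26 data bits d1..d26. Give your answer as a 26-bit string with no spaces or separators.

01110100111110001011101010

s1 (pos 1,3,5,7,9,11,13,15,17,19,21,23,25,27,29,31): 0⊕0⊕1⊕1⊕0⊕0⊕1⊕1⊕0⊕0⊕0⊕0⊕1⊕0⊕0⊕0 = 1
s2 (pos 2,3,6,7,10,11,14,15,18,19,22,23,26,27,30,31): 1⊕0⊕1⊕1⊕1⊕0⊕1⊕1⊕1⊕0⊕1⊕0⊕1⊕0⊕1⊕0 = 0
s4 (pos 4,5,6,7,12,13,14,15,20,21,22,23,28,29,30,31): 1⊕1⊕1⊕1⊕0⊕1⊕1⊕1⊕0⊕0⊕1⊕0⊕1⊕0⊕1⊕0 = 0
s8 (pos 8,9,10,11,12,13,14,15,24,25,26,27,28,29,30,31): 1⊕0⊕1⊕0⊕0⊕1⊕1⊕1⊕1⊕1⊕1⊕0⊕1⊕0⊕1⊕0 = 0
s16 (pos 16,17,18,19,20,21,22,23,24,25,26,27,28,29,30,31): 0⊕0⊕1⊕0⊕0⊕0⊕1⊕0⊕1⊕1⊕1⊕0⊕1⊕0⊕1⊕0 = 1
Syndrome s16…s1 = 10001 → error at position 17.
Flip position 17: 0101111101001110010001011101010 → 0101111101001110110001011101010
Read data bits from positions 3,5,6,7,9,10,11,12,13,14,15,17,18,19,20,21,22,23,24,25,26,27,28,29,30,31: 01110100111110001011101010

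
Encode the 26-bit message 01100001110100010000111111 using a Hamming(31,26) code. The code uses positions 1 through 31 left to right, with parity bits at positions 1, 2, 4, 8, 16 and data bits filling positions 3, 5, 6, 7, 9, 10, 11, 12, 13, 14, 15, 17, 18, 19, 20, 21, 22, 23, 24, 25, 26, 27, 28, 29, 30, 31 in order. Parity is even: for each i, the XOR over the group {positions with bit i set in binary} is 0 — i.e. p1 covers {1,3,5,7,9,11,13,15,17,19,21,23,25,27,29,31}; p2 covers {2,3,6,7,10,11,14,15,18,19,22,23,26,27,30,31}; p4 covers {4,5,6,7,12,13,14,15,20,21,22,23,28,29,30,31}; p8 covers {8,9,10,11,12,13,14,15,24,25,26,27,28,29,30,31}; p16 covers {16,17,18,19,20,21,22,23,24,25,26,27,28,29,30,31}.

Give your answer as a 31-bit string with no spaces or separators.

Place data at non-parity positions: p1 p2 0 p4 1 1 0 p8 0 0 0 1 1 1 0 p16 1 0 0 0 1 0 0 0 0 1 1 1 1 1 1
p1 (pos 1,3,5,7,9,11,13,15,17,19,21,23,25,27,29,31): XOR of data positions = 0⊕1⊕0⊕0⊕0⊕1⊕0⊕1⊕0⊕1⊕0⊕0⊕1⊕1⊕1 = 1
p2 (pos 2,3,6,7,10,11,14,15,18,19,22,23,26,27,30,31): XOR of data positions = 0⊕1⊕0⊕0⊕0⊕1⊕0⊕0⊕0⊕0⊕0⊕1⊕1⊕1⊕1 = 0
p4 (pos 4,5,6,7,12,13,14,15,20,21,22,23,28,29,30,31): XOR of data positions = 1⊕1⊕0⊕1⊕1⊕1⊕0⊕0⊕1⊕0⊕0⊕1⊕1⊕1⊕1 = 0
p8 (pos 8,9,10,11,12,13,14,15,24,25,26,27,28,29,30,31): XOR of data positions = 0⊕0⊕0⊕1⊕1⊕1⊕0⊕0⊕0⊕1⊕1⊕1⊕1⊕1⊕1 = 1
p16 (pos 16,17,18,19,20,21,22,23,24,25,26,27,28,29,30,31): XOR of data positions = 1⊕0⊕0⊕0⊕1⊕0⊕0⊕0⊕0⊕1⊕1⊕1⊕1⊕1⊕1 = 0
Codeword: 1000110100011100100010000111111

1000110100011100100010000111111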